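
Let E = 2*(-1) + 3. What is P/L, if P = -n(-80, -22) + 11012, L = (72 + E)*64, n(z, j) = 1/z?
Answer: 880961/373760 ≈ 2.3570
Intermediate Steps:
E = 1 (E = -2 + 3 = 1)
L = 4672 (L = (72 + 1)*64 = 73*64 = 4672)
P = 880961/80 (P = -1/(-80) + 11012 = -1*(-1/80) + 11012 = 1/80 + 11012 = 880961/80 ≈ 11012.)
P/L = (880961/80)/4672 = (880961/80)*(1/4672) = 880961/373760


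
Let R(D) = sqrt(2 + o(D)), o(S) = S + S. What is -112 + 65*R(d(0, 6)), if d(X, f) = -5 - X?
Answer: -112 + 130*I*sqrt(2) ≈ -112.0 + 183.85*I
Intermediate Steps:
o(S) = 2*S
R(D) = sqrt(2 + 2*D)
-112 + 65*R(d(0, 6)) = -112 + 65*sqrt(2 + 2*(-5 - 1*0)) = -112 + 65*sqrt(2 + 2*(-5 + 0)) = -112 + 65*sqrt(2 + 2*(-5)) = -112 + 65*sqrt(2 - 10) = -112 + 65*sqrt(-8) = -112 + 65*(2*I*sqrt(2)) = -112 + 130*I*sqrt(2)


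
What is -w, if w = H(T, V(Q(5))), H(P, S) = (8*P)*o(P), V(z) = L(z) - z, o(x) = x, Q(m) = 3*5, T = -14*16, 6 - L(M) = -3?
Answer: -401408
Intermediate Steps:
L(M) = 9 (L(M) = 6 - 1*(-3) = 6 + 3 = 9)
T = -224
Q(m) = 15
V(z) = 9 - z
H(P, S) = 8*P**2 (H(P, S) = (8*P)*P = 8*P**2)
w = 401408 (w = 8*(-224)**2 = 8*50176 = 401408)
-w = -1*401408 = -401408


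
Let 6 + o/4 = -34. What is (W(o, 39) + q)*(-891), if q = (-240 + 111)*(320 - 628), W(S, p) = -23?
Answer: -35380719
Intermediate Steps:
o = -160 (o = -24 + 4*(-34) = -24 - 136 = -160)
q = 39732 (q = -129*(-308) = 39732)
(W(o, 39) + q)*(-891) = (-23 + 39732)*(-891) = 39709*(-891) = -35380719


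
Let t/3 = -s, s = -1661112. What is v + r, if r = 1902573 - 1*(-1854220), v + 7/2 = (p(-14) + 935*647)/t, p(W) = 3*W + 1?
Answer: 4680336241169/1245834 ≈ 3.7568e+6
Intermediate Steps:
p(W) = 1 + 3*W
t = 4983336 (t = 3*(-1*(-1661112)) = 3*1661112 = 4983336)
v = -4209193/1245834 (v = -7/2 + ((1 + 3*(-14)) + 935*647)/4983336 = -7/2 + ((1 - 42) + 604945)*(1/4983336) = -7/2 + (-41 + 604945)*(1/4983336) = -7/2 + 604904*(1/4983336) = -7/2 + 75613/622917 = -4209193/1245834 ≈ -3.3786)
r = 3756793 (r = 1902573 + 1854220 = 3756793)
v + r = -4209193/1245834 + 3756793 = 4680336241169/1245834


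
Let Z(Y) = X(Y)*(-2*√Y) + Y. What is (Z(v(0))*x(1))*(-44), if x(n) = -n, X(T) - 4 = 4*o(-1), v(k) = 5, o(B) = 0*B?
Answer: 220 - 352*√5 ≈ -567.10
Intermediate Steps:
o(B) = 0
X(T) = 4 (X(T) = 4 + 4*0 = 4 + 0 = 4)
Z(Y) = Y - 8*√Y (Z(Y) = 4*(-2*√Y) + Y = -8*√Y + Y = Y - 8*√Y)
(Z(v(0))*x(1))*(-44) = ((5 - 8*√5)*(-1*1))*(-44) = ((5 - 8*√5)*(-1))*(-44) = (-5 + 8*√5)*(-44) = 220 - 352*√5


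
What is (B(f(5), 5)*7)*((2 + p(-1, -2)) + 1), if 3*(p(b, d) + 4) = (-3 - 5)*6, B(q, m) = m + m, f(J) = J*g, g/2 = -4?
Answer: -1190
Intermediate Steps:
g = -8 (g = 2*(-4) = -8)
f(J) = -8*J (f(J) = J*(-8) = -8*J)
B(q, m) = 2*m
p(b, d) = -20 (p(b, d) = -4 + ((-3 - 5)*6)/3 = -4 + (-8*6)/3 = -4 + (1/3)*(-48) = -4 - 16 = -20)
(B(f(5), 5)*7)*((2 + p(-1, -2)) + 1) = ((2*5)*7)*((2 - 20) + 1) = (10*7)*(-18 + 1) = 70*(-17) = -1190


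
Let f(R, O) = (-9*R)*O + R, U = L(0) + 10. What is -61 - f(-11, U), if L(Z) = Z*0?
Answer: -1040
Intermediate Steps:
L(Z) = 0
U = 10 (U = 0 + 10 = 10)
f(R, O) = R - 9*O*R (f(R, O) = -9*O*R + R = R - 9*O*R)
-61 - f(-11, U) = -61 - (-11)*(1 - 9*10) = -61 - (-11)*(1 - 90) = -61 - (-11)*(-89) = -61 - 1*979 = -61 - 979 = -1040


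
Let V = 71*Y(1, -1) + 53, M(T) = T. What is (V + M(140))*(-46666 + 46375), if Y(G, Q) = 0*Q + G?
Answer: -76824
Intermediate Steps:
Y(G, Q) = G (Y(G, Q) = 0 + G = G)
V = 124 (V = 71*1 + 53 = 71 + 53 = 124)
(V + M(140))*(-46666 + 46375) = (124 + 140)*(-46666 + 46375) = 264*(-291) = -76824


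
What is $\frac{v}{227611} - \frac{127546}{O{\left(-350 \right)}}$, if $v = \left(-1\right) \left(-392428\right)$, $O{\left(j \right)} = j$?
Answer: $\frac{14584111203}{39831925} \approx 366.14$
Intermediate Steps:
$v = 392428$
$\frac{v}{227611} - \frac{127546}{O{\left(-350 \right)}} = \frac{392428}{227611} - \frac{127546}{-350} = 392428 \cdot \frac{1}{227611} - - \frac{63773}{175} = \frac{392428}{227611} + \frac{63773}{175} = \frac{14584111203}{39831925}$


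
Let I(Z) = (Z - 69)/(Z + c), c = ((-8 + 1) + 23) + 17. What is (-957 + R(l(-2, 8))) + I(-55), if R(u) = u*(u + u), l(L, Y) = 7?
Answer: -9387/11 ≈ -853.36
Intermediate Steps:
R(u) = 2*u² (R(u) = u*(2*u) = 2*u²)
c = 33 (c = (-7 + 23) + 17 = 16 + 17 = 33)
I(Z) = (-69 + Z)/(33 + Z) (I(Z) = (Z - 69)/(Z + 33) = (-69 + Z)/(33 + Z))
(-957 + R(l(-2, 8))) + I(-55) = (-957 + 2*7²) + (-69 - 55)/(33 - 55) = (-957 + 2*49) - 124/(-22) = (-957 + 98) - 1/22*(-124) = -859 + 62/11 = -9387/11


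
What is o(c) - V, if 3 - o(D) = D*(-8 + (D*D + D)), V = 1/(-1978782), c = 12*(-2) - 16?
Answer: 122848722907/1978782 ≈ 62083.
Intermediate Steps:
c = -40 (c = -24 - 16 = -40)
V = -1/1978782 ≈ -5.0536e-7
o(D) = 3 - D*(-8 + D + D²) (o(D) = 3 - D*(-8 + (D*D + D)) = 3 - D*(-8 + (D² + D)) = 3 - D*(-8 + (D + D²)) = 3 - D*(-8 + D + D²))
o(c) - V = (3 - 1*(-40)² - 1*(-40)³ + 8*(-40)) - 1*(-1/1978782) = (3 - 1*1600 - 1*(-64000) - 320) + 1/1978782 = (3 - 1600 + 64000 - 320) + 1/1978782 = 62083 + 1/1978782 = 122848722907/1978782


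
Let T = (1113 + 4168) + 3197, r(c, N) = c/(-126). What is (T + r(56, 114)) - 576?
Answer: 71114/9 ≈ 7901.6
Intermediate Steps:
r(c, N) = -c/126 (r(c, N) = c*(-1/126) = -c/126)
T = 8478 (T = 5281 + 3197 = 8478)
(T + r(56, 114)) - 576 = (8478 - 1/126*56) - 576 = (8478 - 4/9) - 576 = 76298/9 - 576 = 71114/9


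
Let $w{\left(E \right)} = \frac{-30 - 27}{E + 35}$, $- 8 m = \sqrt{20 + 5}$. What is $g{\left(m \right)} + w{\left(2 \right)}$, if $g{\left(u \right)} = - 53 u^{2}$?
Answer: $- \frac{52673}{2368} \approx -22.244$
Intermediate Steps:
$m = - \frac{5}{8}$ ($m = - \frac{\sqrt{20 + 5}}{8} = - \frac{\sqrt{25}}{8} = \left(- \frac{1}{8}\right) 5 = - \frac{5}{8} \approx -0.625$)
$w{\left(E \right)} = - \frac{57}{35 + E}$
$g{\left(m \right)} + w{\left(2 \right)} = - 53 \left(- \frac{5}{8}\right)^{2} - \frac{57}{35 + 2} = \left(-53\right) \frac{25}{64} - \frac{57}{37} = - \frac{1325}{64} - \frac{57}{37} = - \frac{52673}{2368}$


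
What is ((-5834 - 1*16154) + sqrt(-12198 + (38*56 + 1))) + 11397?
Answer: -10591 + I*sqrt(10069) ≈ -10591.0 + 100.34*I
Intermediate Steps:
((-5834 - 1*16154) + sqrt(-12198 + (38*56 + 1))) + 11397 = ((-5834 - 16154) + sqrt(-12198 + (2128 + 1))) + 11397 = (-21988 + sqrt(-12198 + 2129)) + 11397 = (-21988 + sqrt(-10069)) + 11397 = (-21988 + I*sqrt(10069)) + 11397 = -10591 + I*sqrt(10069)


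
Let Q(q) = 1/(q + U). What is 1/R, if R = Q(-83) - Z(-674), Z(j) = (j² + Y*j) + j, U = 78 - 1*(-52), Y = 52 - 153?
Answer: -47/24518771 ≈ -1.9169e-6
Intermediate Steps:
Y = -101
U = 130 (U = 78 + 52 = 130)
Q(q) = 1/(130 + q) (Q(q) = 1/(q + 130) = 1/(130 + q))
Z(j) = j² - 100*j (Z(j) = (j² - 101*j) + j = j² - 100*j)
R = -24518771/47 (R = 1/(130 - 83) - (-674)*(-100 - 674) = 1/47 - (-674)*(-774) = 1/47 - 1*521676 = 1/47 - 521676 = -24518771/47 ≈ -5.2168e+5)
1/R = 1/(-24518771/47) = -47/24518771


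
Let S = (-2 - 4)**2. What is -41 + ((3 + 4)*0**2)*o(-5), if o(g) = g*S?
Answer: -41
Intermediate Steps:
S = 36 (S = (-6)**2 = 36)
o(g) = 36*g (o(g) = g*36 = 36*g)
-41 + ((3 + 4)*0**2)*o(-5) = -41 + ((3 + 4)*0**2)*(36*(-5)) = -41 + (7*0)*(-180) = -41 + 0*(-180) = -41 + 0 = -41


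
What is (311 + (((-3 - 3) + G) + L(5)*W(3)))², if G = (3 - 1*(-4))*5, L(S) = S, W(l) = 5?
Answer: 133225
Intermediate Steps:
G = 35 (G = (3 + 4)*5 = 7*5 = 35)
(311 + (((-3 - 3) + G) + L(5)*W(3)))² = (311 + (((-3 - 3) + 35) + 5*5))² = (311 + ((-6 + 35) + 25))² = (311 + (29 + 25))² = (311 + 54)² = 365² = 133225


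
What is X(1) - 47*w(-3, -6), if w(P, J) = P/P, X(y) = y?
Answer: -46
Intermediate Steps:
w(P, J) = 1
X(1) - 47*w(-3, -6) = 1 - 47*1 = 1 - 47 = -46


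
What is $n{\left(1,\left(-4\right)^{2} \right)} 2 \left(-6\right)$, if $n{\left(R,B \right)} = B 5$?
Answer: $-960$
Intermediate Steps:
$n{\left(R,B \right)} = 5 B$
$n{\left(1,\left(-4\right)^{2} \right)} 2 \left(-6\right) = 5 \left(-4\right)^{2} \cdot 2 \left(-6\right) = 5 \cdot 16 \cdot 2 \left(-6\right) = 80 \cdot 2 \left(-6\right) = 160 \left(-6\right) = -960$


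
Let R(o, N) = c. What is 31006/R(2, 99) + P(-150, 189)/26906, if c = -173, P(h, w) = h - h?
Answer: -31006/173 ≈ -179.23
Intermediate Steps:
P(h, w) = 0
R(o, N) = -173
31006/R(2, 99) + P(-150, 189)/26906 = 31006/(-173) + 0/26906 = 31006*(-1/173) + 0*(1/26906) = -31006/173 + 0 = -31006/173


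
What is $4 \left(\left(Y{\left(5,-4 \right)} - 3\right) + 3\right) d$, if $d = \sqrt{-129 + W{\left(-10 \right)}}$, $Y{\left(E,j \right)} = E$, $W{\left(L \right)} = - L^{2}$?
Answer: $20 i \sqrt{229} \approx 302.65 i$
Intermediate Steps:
$d = i \sqrt{229}$ ($d = \sqrt{-129 - \left(-10\right)^{2}} = \sqrt{-129 - 100} = \sqrt{-229} = i \sqrt{229} \approx 15.133 i$)
$4 \left(\left(Y{\left(5,-4 \right)} - 3\right) + 3\right) d = 4 \left(\left(5 - 3\right) + 3\right) i \sqrt{229} = 4 \left(2 + 3\right) i \sqrt{229} = 4 \cdot 5 i \sqrt{229} = 20 i \sqrt{229}$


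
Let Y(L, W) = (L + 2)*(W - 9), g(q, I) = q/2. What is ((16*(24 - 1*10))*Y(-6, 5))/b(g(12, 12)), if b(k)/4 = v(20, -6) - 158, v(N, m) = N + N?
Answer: -448/59 ≈ -7.5932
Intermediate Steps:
v(N, m) = 2*N
g(q, I) = q/2 (g(q, I) = q*(½) = q/2)
Y(L, W) = (-9 + W)*(2 + L) (Y(L, W) = (2 + L)*(-9 + W) = (-9 + W)*(2 + L))
b(k) = -472 (b(k) = 4*(2*20 - 158) = 4*(40 - 158) = 4*(-118) = -472)
((16*(24 - 1*10))*Y(-6, 5))/b(g(12, 12)) = ((16*(24 - 1*10))*(-18 - 9*(-6) + 2*5 - 6*5))/(-472) = ((16*(24 - 10))*(-18 + 54 + 10 - 30))*(-1/472) = ((16*14)*16)*(-1/472) = (224*16)*(-1/472) = 3584*(-1/472) = -448/59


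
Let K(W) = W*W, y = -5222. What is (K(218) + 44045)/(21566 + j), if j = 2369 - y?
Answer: 30523/9719 ≈ 3.1405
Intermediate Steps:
j = 7591 (j = 2369 - 1*(-5222) = 2369 + 5222 = 7591)
K(W) = W²
(K(218) + 44045)/(21566 + j) = (218² + 44045)/(21566 + 7591) = (47524 + 44045)/29157 = 91569*(1/29157) = 30523/9719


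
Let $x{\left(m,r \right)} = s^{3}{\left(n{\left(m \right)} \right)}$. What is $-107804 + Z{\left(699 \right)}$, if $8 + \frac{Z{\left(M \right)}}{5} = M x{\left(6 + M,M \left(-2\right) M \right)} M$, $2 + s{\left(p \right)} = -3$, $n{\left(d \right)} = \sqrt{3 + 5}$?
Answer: $-305483469$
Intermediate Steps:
$n{\left(d \right)} = 2 \sqrt{2}$ ($n{\left(d \right)} = \sqrt{8} = 2 \sqrt{2}$)
$s{\left(p \right)} = -5$ ($s{\left(p \right)} = -2 - 3 = -5$)
$x{\left(m,r \right)} = -125$ ($x{\left(m,r \right)} = \left(-5\right)^{3} = -125$)
$Z{\left(M \right)} = -40 - 625 M^{2}$ ($Z{\left(M \right)} = -40 + 5 M \left(-125\right) M = -40 + 5 - 125 M M = -40 + 5 \left(- 125 M^{2}\right) = -40 - 625 M^{2}$)
$-107804 + Z{\left(699 \right)} = -107804 - \left(40 + 625 \cdot 699^{2}\right) = -107804 - 305375665 = -305483469$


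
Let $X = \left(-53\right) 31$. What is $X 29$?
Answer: $-47647$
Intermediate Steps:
$X = -1643$
$X 29 = \left(-1643\right) 29 = -47647$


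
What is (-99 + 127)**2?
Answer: 784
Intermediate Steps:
(-99 + 127)**2 = 28**2 = 784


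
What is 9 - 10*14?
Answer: -131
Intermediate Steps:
9 - 10*14 = 9 - 140 = -131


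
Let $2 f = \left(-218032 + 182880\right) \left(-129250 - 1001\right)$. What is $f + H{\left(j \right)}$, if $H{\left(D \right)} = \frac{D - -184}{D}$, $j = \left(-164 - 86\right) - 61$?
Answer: $\frac{711969680263}{311} \approx 2.2893 \cdot 10^{9}$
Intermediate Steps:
$j = -311$ ($j = -250 - 61 = -311$)
$H{\left(D \right)} = \frac{184 + D}{D}$ ($H{\left(D \right)} = \frac{D + 184}{D} = \frac{184 + D}{D}$)
$f = 2289291576$ ($f = \frac{\left(-218032 + 182880\right) \left(-129250 - 1001\right)}{2} = \frac{\left(-35152\right) \left(-130251\right)}{2} = \frac{1}{2} \cdot 4578583152 = 2289291576$)
$f + H{\left(j \right)} = 2289291576 + \frac{184 - 311}{-311} = 2289291576 - - \frac{127}{311} = 2289291576 + \frac{127}{311} = \frac{711969680263}{311}$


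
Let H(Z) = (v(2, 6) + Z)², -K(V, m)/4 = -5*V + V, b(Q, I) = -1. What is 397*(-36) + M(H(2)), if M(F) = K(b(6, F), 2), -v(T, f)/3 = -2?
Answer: -14308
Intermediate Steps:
v(T, f) = 6 (v(T, f) = -3*(-2) = 6)
K(V, m) = 16*V (K(V, m) = -4*(-5*V + V) = -(-16)*V = 16*V)
H(Z) = (6 + Z)²
M(F) = -16 (M(F) = 16*(-1) = -16)
397*(-36) + M(H(2)) = 397*(-36) - 16 = -14292 - 16 = -14308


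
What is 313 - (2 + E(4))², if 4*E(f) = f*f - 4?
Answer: 288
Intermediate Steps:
E(f) = -1 + f²/4 (E(f) = (f*f - 4)/4 = (f² - 4)/4 = (-4 + f²)/4 = -1 + f²/4)
313 - (2 + E(4))² = 313 - (2 + (-1 + (¼)*4²))² = 313 - (2 + (-1 + (¼)*16))² = 313 - (2 + (-1 + 4))² = 313 - (2 + 3)² = 313 - 1*5² = 313 - 1*25 = 313 - 25 = 288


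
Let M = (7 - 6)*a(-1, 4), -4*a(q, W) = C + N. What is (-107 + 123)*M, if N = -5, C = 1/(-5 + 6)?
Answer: 16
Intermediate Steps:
C = 1 (C = 1/1 = 1)
a(q, W) = 1 (a(q, W) = -(1 - 5)/4 = -¼*(-4) = 1)
M = 1 (M = (7 - 6)*1 = 1*1 = 1)
(-107 + 123)*M = (-107 + 123)*1 = 16*1 = 16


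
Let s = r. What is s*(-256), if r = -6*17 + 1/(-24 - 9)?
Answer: 861952/33 ≈ 26120.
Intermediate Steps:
r = -3367/33 (r = -102 + 1/(-33) = -102 - 1/33 = -3367/33 ≈ -102.03)
s = -3367/33 ≈ -102.03
s*(-256) = -3367/33*(-256) = 861952/33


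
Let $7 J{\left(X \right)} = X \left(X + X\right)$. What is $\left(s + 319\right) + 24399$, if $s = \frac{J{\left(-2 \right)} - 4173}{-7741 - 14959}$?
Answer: $\frac{3927719403}{158900} \approx 24718.0$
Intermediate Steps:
$J{\left(X \right)} = \frac{2 X^{2}}{7}$ ($J{\left(X \right)} = \frac{X \left(X + X\right)}{7} = \frac{X 2 X}{7} = \frac{2 X^{2}}{7}$)
$s = \frac{29203}{158900}$ ($s = \frac{\frac{2 \left(-2\right)^{2}}{7} - 4173}{-7741 - 14959} = \frac{\frac{2}{7} \cdot 4 - 4173}{-22700} = \left(\frac{8}{7} - 4173\right) \left(- \frac{1}{22700}\right) = \left(- \frac{29203}{7}\right) \left(- \frac{1}{22700}\right) = \frac{29203}{158900} \approx 0.18378$)
$\left(s + 319\right) + 24399 = \left(\frac{29203}{158900} + 319\right) + 24399 = \frac{50718303}{158900} + 24399 = \frac{3927719403}{158900}$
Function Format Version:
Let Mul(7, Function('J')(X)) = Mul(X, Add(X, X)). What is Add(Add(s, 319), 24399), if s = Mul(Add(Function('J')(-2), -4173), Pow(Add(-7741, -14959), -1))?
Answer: Rational(3927719403, 158900) ≈ 24718.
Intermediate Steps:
Function('J')(X) = Mul(Rational(2, 7), Pow(X, 2)) (Function('J')(X) = Mul(Rational(1, 7), Mul(X, Add(X, X))) = Mul(Rational(1, 7), Mul(X, Mul(2, X))) = Mul(Rational(1, 7), Mul(2, Pow(X, 2))) = Mul(Rational(2, 7), Pow(X, 2)))
s = Rational(29203, 158900) (s = Mul(Add(Mul(Rational(2, 7), Pow(-2, 2)), -4173), Pow(Add(-7741, -14959), -1)) = Mul(Add(Mul(Rational(2, 7), 4), -4173), Pow(-22700, -1)) = Mul(Add(Rational(8, 7), -4173), Rational(-1, 22700)) = Mul(Rational(-29203, 7), Rational(-1, 22700)) = Rational(29203, 158900) ≈ 0.18378)
Add(Add(s, 319), 24399) = Add(Add(Rational(29203, 158900), 319), 24399) = Add(Rational(50718303, 158900), 24399) = Rational(3927719403, 158900)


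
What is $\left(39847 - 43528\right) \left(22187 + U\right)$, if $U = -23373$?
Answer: $4365666$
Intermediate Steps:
$\left(39847 - 43528\right) \left(22187 + U\right) = \left(39847 - 43528\right) \left(22187 - 23373\right) = \left(-3681\right) \left(-1186\right) = 4365666$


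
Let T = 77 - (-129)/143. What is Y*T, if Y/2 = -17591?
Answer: -391927480/143 ≈ -2.7408e+6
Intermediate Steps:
Y = -35182 (Y = 2*(-17591) = -35182)
T = 11140/143 (T = 77 - (-129)/143 = 77 - 1*(-129/143) = 77 + 129/143 = 11140/143 ≈ 77.902)
Y*T = -35182*11140/143 = -391927480/143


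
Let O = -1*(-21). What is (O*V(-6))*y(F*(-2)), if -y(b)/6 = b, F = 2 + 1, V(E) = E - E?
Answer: 0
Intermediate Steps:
V(E) = 0
F = 3
y(b) = -6*b
O = 21
(O*V(-6))*y(F*(-2)) = (21*0)*(-18*(-2)) = 0*(-6*(-6)) = 0*36 = 0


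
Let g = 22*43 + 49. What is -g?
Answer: -995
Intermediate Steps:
g = 995 (g = 946 + 49 = 995)
-g = -1*995 = -995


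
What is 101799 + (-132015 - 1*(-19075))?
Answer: -11141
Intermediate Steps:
101799 + (-132015 - 1*(-19075)) = 101799 + (-132015 + 19075) = 101799 - 112940 = -11141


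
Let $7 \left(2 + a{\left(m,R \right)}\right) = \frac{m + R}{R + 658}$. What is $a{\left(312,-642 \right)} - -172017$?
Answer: $\frac{9632675}{56} \approx 1.7201 \cdot 10^{5}$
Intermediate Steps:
$a{\left(m,R \right)} = -2 + \frac{R + m}{7 \left(658 + R\right)}$ ($a{\left(m,R \right)} = -2 + \frac{\left(m + R\right) \frac{1}{R + 658}}{7} = -2 + \frac{\left(R + m\right) \frac{1}{658 + R}}{7} = -2 + \frac{\frac{1}{658 + R} \left(R + m\right)}{7} = -2 + \frac{R + m}{7 \left(658 + R\right)}$)
$a{\left(312,-642 \right)} - -172017 = \frac{-9212 + 312 - -8346}{7 \left(658 - 642\right)} - -172017 = \frac{-9212 + 312 + 8346}{7 \cdot 16} + 172017 = \frac{1}{7} \cdot \frac{1}{16} \left(-554\right) + 172017 = - \frac{277}{56} + 172017 = \frac{9632675}{56}$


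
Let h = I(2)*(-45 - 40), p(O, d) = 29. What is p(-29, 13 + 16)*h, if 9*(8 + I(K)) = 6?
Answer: 54230/3 ≈ 18077.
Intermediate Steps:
I(K) = -22/3 (I(K) = -8 + (⅑)*6 = -8 + ⅔ = -22/3)
h = 1870/3 (h = -22*(-45 - 40)/3 = -22/3*(-85) = 1870/3 ≈ 623.33)
p(-29, 13 + 16)*h = 29*(1870/3) = 54230/3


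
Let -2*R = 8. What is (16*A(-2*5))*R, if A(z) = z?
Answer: 640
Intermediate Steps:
R = -4 (R = -½*8 = -4)
(16*A(-2*5))*R = (16*(-2*5))*(-4) = (16*(-10))*(-4) = -160*(-4) = 640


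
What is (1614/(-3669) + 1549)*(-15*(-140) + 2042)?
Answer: 7844488238/1223 ≈ 6.4141e+6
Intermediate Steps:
(1614/(-3669) + 1549)*(-15*(-140) + 2042) = (1614*(-1/3669) + 1549)*(2100 + 2042) = (-538/1223 + 1549)*4142 = (1893889/1223)*4142 = 7844488238/1223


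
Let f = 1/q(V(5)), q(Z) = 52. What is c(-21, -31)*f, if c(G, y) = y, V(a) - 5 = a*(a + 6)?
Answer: -31/52 ≈ -0.59615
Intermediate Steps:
V(a) = 5 + a*(6 + a) (V(a) = 5 + a*(a + 6) = 5 + a*(6 + a))
f = 1/52 ≈ 0.019231
c(-21, -31)*f = -31*1/52 = -31/52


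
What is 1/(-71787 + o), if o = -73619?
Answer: -1/145406 ≈ -6.8773e-6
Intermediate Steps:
1/(-71787 + o) = 1/(-71787 - 73619) = 1/(-145406) = -1/145406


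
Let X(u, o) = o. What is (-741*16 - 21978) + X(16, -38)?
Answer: -33872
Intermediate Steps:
(-741*16 - 21978) + X(16, -38) = (-741*16 - 21978) - 38 = (-11856 - 21978) - 38 = -33834 - 38 = -33872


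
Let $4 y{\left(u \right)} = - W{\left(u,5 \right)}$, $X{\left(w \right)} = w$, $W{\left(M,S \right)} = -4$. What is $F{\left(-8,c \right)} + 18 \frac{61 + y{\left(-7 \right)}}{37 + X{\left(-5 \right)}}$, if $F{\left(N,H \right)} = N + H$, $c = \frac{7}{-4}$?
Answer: $\frac{201}{8} \approx 25.125$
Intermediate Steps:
$c = - \frac{7}{4}$ ($c = 7 \left(- \frac{1}{4}\right) = - \frac{7}{4} \approx -1.75$)
$y{\left(u \right)} = 1$ ($y{\left(u \right)} = \frac{\left(-1\right) \left(-4\right)}{4} = \frac{1}{4} \cdot 4 = 1$)
$F{\left(N,H \right)} = H + N$
$F{\left(-8,c \right)} + 18 \frac{61 + y{\left(-7 \right)}}{37 + X{\left(-5 \right)}} = \left(- \frac{7}{4} - 8\right) + 18 \frac{61 + 1}{37 - 5} = - \frac{39}{4} + 18 \cdot \frac{62}{32} = - \frac{39}{4} + 18 \cdot 62 \cdot \frac{1}{32} = - \frac{39}{4} + 18 \cdot \frac{31}{16} = - \frac{39}{4} + \frac{279}{8} = \frac{201}{8}$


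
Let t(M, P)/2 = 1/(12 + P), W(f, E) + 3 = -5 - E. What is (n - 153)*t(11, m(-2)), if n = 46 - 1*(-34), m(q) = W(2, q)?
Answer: -73/3 ≈ -24.333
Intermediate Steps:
W(f, E) = -8 - E (W(f, E) = -3 + (-5 - E) = -8 - E)
m(q) = -8 - q
n = 80 (n = 46 + 34 = 80)
t(M, P) = 2/(12 + P)
(n - 153)*t(11, m(-2)) = (80 - 153)*(2/(12 + (-8 - 1*(-2)))) = -146/(12 + (-8 + 2)) = -146/(12 - 6) = -146/6 = -73*⅓ = -73/3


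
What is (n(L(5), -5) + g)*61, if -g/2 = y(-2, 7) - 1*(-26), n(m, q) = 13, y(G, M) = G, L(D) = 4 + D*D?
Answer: -2135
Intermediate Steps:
L(D) = 4 + D²
g = -48 (g = -2*(-2 - 1*(-26)) = -2*(-2 + 26) = -2*24 = -48)
(n(L(5), -5) + g)*61 = (13 - 48)*61 = -35*61 = -2135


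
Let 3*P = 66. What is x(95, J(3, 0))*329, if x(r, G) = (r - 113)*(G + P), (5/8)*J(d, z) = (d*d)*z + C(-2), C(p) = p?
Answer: -556668/5 ≈ -1.1133e+5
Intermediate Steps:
P = 22 (P = (⅓)*66 = 22)
J(d, z) = -16/5 + 8*z*d²/5 (J(d, z) = 8*((d*d)*z - 2)/5 = 8*(d²*z - 2)/5 = 8*(z*d² - 2)/5 = 8*(-2 + z*d²)/5 = -16/5 + 8*z*d²/5)
x(r, G) = (-113 + r)*(22 + G) (x(r, G) = (r - 113)*(G + 22) = (-113 + r)*(22 + G))
x(95, J(3, 0))*329 = (-2486 - 113*(-16/5 + (8/5)*0*3²) + 22*95 + (-16/5 + (8/5)*0*3²)*95)*329 = (-2486 - 113*(-16/5 + (8/5)*0*9) + 2090 + (-16/5 + (8/5)*0*9)*95)*329 = (-2486 - 113*(-16/5 + 0) + 2090 + (-16/5 + 0)*95)*329 = (-2486 - 113*(-16/5) + 2090 - 16/5*95)*329 = (-2486 + 1808/5 + 2090 - 304)*329 = -1692/5*329 = -556668/5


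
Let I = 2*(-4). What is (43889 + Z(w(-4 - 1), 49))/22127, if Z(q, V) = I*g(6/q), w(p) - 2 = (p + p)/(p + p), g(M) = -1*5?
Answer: 43929/22127 ≈ 1.9853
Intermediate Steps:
g(M) = -5
I = -8
w(p) = 3 (w(p) = 2 + (p + p)/(p + p) = 2 + (2*p)/((2*p)) = 2 + (2*p)*(1/(2*p)) = 2 + 1 = 3)
Z(q, V) = 40 (Z(q, V) = -8*(-5) = 40)
(43889 + Z(w(-4 - 1), 49))/22127 = (43889 + 40)/22127 = 43929*(1/22127) = 43929/22127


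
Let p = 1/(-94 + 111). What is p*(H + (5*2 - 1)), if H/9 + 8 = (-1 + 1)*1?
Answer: -63/17 ≈ -3.7059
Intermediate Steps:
p = 1/17 ≈ 0.058824
H = -72 (H = -72 + 9*((-1 + 1)*1) = -72 + 9*(0*1) = -72 + 9*0 = -72 + 0 = -72)
p*(H + (5*2 - 1)) = (-72 + (5*2 - 1))/17 = (-72 + (10 - 1))/17 = (-72 + 9)/17 = (1/17)*(-63) = -63/17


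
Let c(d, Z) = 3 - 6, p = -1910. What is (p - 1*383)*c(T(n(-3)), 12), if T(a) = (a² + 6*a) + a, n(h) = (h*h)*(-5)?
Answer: 6879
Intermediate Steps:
n(h) = -5*h² (n(h) = h²*(-5) = -5*h²)
T(a) = a² + 7*a
c(d, Z) = -3
(p - 1*383)*c(T(n(-3)), 12) = (-1910 - 1*383)*(-3) = (-1910 - 383)*(-3) = -2293*(-3) = 6879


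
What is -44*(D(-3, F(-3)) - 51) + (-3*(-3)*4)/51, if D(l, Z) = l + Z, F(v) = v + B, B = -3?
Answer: 44892/17 ≈ 2640.7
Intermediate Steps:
F(v) = -3 + v (F(v) = v - 3 = -3 + v)
D(l, Z) = Z + l
-44*(D(-3, F(-3)) - 51) + (-3*(-3)*4)/51 = -44*(((-3 - 3) - 3) - 51) + (-3*(-3)*4)/51 = -44*((-6 - 3) - 51) + (9*4)*(1/51) = -44*(-9 - 51) + 36*(1/51) = -44*(-60) + 12/17 = 2640 + 12/17 = 44892/17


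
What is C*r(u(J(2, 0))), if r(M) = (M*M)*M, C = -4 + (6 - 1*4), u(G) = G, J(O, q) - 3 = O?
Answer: -250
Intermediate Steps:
J(O, q) = 3 + O
C = -2 (C = -4 + (6 - 4) = -4 + 2 = -2)
r(M) = M**3 (r(M) = M**2*M = M**3)
C*r(u(J(2, 0))) = -2*(3 + 2)**3 = -2*5**3 = -2*125 = -250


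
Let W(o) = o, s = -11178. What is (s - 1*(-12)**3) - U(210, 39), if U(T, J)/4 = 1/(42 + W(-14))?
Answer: -66151/7 ≈ -9450.1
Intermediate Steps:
U(T, J) = 1/7 (U(T, J) = 4/(42 - 14) = 4/28 = 4*(1/28) = 1/7)
(s - 1*(-12)**3) - U(210, 39) = (-11178 - 1*(-12)**3) - 1*1/7 = (-11178 - 1*(-1728)) - 1/7 = (-11178 + 1728) - 1/7 = -9450 - 1/7 = -66151/7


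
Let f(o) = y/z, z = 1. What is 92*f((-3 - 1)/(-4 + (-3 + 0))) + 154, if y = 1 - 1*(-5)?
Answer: 706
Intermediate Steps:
y = 6 (y = 1 + 5 = 6)
f(o) = 6 (f(o) = 6/1 = 6*1 = 6)
92*f((-3 - 1)/(-4 + (-3 + 0))) + 154 = 92*6 + 154 = 552 + 154 = 706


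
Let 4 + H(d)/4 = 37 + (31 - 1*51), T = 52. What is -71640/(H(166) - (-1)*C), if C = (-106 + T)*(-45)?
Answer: -35820/1241 ≈ -28.864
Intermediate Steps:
H(d) = 52 (H(d) = -16 + 4*(37 + (31 - 1*51)) = -16 + 4*(37 + (31 - 51)) = -16 + 4*(37 - 20) = -16 + 4*17 = -16 + 68 = 52)
C = 2430 (C = (-106 + 52)*(-45) = -54*(-45) = 2430)
-71640/(H(166) - (-1)*C) = -71640/(52 - (-1)*2430) = -71640/(52 - 1*(-2430)) = -71640/(52 + 2430) = -71640/2482 = -71640*1/2482 = -35820/1241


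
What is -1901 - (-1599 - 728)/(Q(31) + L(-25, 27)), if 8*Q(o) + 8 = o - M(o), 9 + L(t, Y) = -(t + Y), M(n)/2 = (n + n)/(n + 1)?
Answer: -1196379/551 ≈ -2171.3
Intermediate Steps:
M(n) = 4*n/(1 + n) (M(n) = 2*((n + n)/(n + 1)) = 2*((2*n)/(1 + n)) = 2*(2*n/(1 + n)) = 4*n/(1 + n))
L(t, Y) = -9 - Y - t (L(t, Y) = -9 - (t + Y) = -9 - (Y + t) = -9 + (-Y - t) = -9 - Y - t)
Q(o) = -1 + o/8 - o/(2*(1 + o)) (Q(o) = -1 + (o - 4*o/(1 + o))/8 = -1 + (o/8 - o/(2*(1 + o))) = -1 + o/8 - o/(2*(1 + o)))
-1901 - (-1599 - 728)/(Q(31) + L(-25, 27)) = -1901 - (-1599 - 728)/((-8 + 31² - 11*31)/(8*(1 + 31)) + (-9 - 1*27 - 1*(-25))) = -1901 - (-2327)/((⅛)*(-8 + 961 - 341)/32 + (-9 - 27 + 25)) = -1901 - (-2327)/((⅛)*(1/32)*612 - 11) = -1901 - (-2327)/(153/64 - 11) = -1901 - (-2327)/(-551/64) = -1901 - (-2327)*(-64)/551 = -1901 - 1*148928/551 = -1901 - 148928/551 = -1196379/551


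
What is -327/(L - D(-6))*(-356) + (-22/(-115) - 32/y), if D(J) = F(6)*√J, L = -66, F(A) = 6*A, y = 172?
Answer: -1055363028/1666465 + 116412*I*√6/337 ≈ -633.29 + 846.14*I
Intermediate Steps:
D(J) = 36*√J (D(J) = (6*6)*√J = 36*√J)
-327/(L - D(-6))*(-356) + (-22/(-115) - 32/y) = -327/(-66 - 36*√(-6))*(-356) + (-22/(-115) - 32/172) = -327/(-66 - 36*I*√6)*(-356) + (-22*(-1/115) - 32*1/172) = -327/(-66 - 36*I*√6)*(-356) + (22/115 - 8/43) = -327/(-66 - 36*I*√6)*(-356) + 26/4945 = 116412/(-66 - 36*I*√6) + 26/4945 = 26/4945 + 116412/(-66 - 36*I*√6)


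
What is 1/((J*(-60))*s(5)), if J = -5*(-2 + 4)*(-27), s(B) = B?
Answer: -1/81000 ≈ -1.2346e-5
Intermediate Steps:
J = 270 (J = -5*2*(-27) = -10*(-27) = 270)
1/((J*(-60))*s(5)) = 1/((270*(-60))*5) = 1/(-16200*5) = 1/(-81000) = -1/81000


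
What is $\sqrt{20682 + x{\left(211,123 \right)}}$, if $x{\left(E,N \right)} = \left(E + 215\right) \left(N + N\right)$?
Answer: $3 \sqrt{13942} \approx 354.23$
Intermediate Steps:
$x{\left(E,N \right)} = 2 N \left(215 + E\right)$ ($x{\left(E,N \right)} = \left(215 + E\right) 2 N = 2 N \left(215 + E\right)$)
$\sqrt{20682 + x{\left(211,123 \right)}} = \sqrt{20682 + 2 \cdot 123 \left(215 + 211\right)} = \sqrt{20682 + 2 \cdot 123 \cdot 426} = \sqrt{20682 + 104796} = \sqrt{125478} = 3 \sqrt{13942}$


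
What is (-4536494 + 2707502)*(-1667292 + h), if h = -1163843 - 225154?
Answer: 5589928130688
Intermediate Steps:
h = -1388997
(-4536494 + 2707502)*(-1667292 + h) = (-4536494 + 2707502)*(-1667292 - 1388997) = -1828992*(-3056289) = 5589928130688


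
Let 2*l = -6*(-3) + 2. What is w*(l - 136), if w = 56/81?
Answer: -784/9 ≈ -87.111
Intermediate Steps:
w = 56/81 (w = 56*(1/81) = 56/81 ≈ 0.69136)
l = 10 (l = (-6*(-3) + 2)/2 = (18 + 2)/2 = (1/2)*20 = 10)
w*(l - 136) = 56*(10 - 136)/81 = (56/81)*(-126) = -784/9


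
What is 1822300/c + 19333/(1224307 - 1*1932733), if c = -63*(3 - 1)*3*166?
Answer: -11964609323/411595506 ≈ -29.069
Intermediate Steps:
c = -62748 (c = -126*3*166 = -63*6*166 = -378*166 = -62748)
1822300/c + 19333/(1224307 - 1*1932733) = 1822300/(-62748) + 19333/(1224307 - 1*1932733) = 1822300*(-1/62748) + 19333/(1224307 - 1932733) = -455575/15687 + 19333/(-708426) = -455575/15687 + 19333*(-1/708426) = -455575/15687 - 19333/708426 = -11964609323/411595506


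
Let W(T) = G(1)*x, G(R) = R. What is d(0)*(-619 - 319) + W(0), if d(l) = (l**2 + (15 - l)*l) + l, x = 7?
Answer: 7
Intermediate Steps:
d(l) = l + l**2 + l*(15 - l) (d(l) = (l**2 + l*(15 - l)) + l = l + l**2 + l*(15 - l))
W(T) = 7 (W(T) = 1*7 = 7)
d(0)*(-619 - 319) + W(0) = (16*0)*(-619 - 319) + 7 = 0*(-938) + 7 = 0 + 7 = 7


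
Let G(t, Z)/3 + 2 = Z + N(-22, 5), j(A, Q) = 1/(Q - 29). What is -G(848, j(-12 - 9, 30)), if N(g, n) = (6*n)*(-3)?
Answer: 273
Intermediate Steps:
N(g, n) = -18*n
j(A, Q) = 1/(-29 + Q)
G(t, Z) = -276 + 3*Z (G(t, Z) = -6 + 3*(Z - 18*5) = -6 + 3*(Z - 90) = -6 + 3*(-90 + Z) = -6 + (-270 + 3*Z) = -276 + 3*Z)
-G(848, j(-12 - 9, 30)) = -(-276 + 3/(-29 + 30)) = -(-276 + 3/1) = -(-276 + 3*1) = -(-276 + 3) = -1*(-273) = 273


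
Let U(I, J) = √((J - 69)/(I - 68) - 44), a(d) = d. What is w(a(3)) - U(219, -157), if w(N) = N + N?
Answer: 6 - I*√1037370/151 ≈ 6.0 - 6.7451*I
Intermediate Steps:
w(N) = 2*N
U(I, J) = √(-44 + (-69 + J)/(-68 + I)) (U(I, J) = √((-69 + J)/(-68 + I) - 44) = √(-44 + (-69 + J)/(-68 + I)))
w(a(3)) - U(219, -157) = 2*3 - √((2923 - 157 - 44*219)/(-68 + 219)) = 6 - √((2923 - 157 - 9636)/151) = 6 - √((1/151)*(-6870)) = 6 - √(-6870/151) = 6 - I*√1037370/151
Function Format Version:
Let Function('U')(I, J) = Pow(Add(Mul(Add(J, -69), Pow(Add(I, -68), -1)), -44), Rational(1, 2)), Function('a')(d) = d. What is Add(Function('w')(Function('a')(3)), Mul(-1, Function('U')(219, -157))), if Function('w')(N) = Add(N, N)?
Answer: Add(6, Mul(Rational(-1, 151), I, Pow(1037370, Rational(1, 2)))) ≈ Add(6.0000, Mul(-6.7451, I))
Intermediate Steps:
Function('w')(N) = Mul(2, N)
Function('U')(I, J) = Pow(Add(-44, Mul(Pow(Add(-68, I), -1), Add(-69, J))), Rational(1, 2)) (Function('U')(I, J) = Pow(Add(Mul(Add(-69, J), Pow(Add(-68, I), -1)), -44), Rational(1, 2)) = Pow(Add(Mul(Pow(Add(-68, I), -1), Add(-69, J)), -44), Rational(1, 2)) = Pow(Add(-44, Mul(Pow(Add(-68, I), -1), Add(-69, J))), Rational(1, 2)))
Add(Function('w')(Function('a')(3)), Mul(-1, Function('U')(219, -157))) = Add(Mul(2, 3), Mul(-1, Pow(Mul(Pow(Add(-68, 219), -1), Add(2923, -157, Mul(-44, 219))), Rational(1, 2)))) = Add(6, Mul(-1, Pow(Mul(Pow(151, -1), Add(2923, -157, -9636)), Rational(1, 2)))) = Add(6, Mul(-1, Pow(Mul(Rational(1, 151), -6870), Rational(1, 2)))) = Add(6, Mul(-1, Pow(Rational(-6870, 151), Rational(1, 2)))) = Add(6, Mul(-1, Mul(Rational(1, 151), I, Pow(1037370, Rational(1, 2))))) = Add(6, Mul(Rational(-1, 151), I, Pow(1037370, Rational(1, 2))))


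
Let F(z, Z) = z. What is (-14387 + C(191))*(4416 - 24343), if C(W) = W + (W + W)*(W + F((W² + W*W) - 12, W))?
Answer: -556474746382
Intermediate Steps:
C(W) = W + 2*W*(-12 + W + 2*W²) (C(W) = W + (W + W)*(W + ((W² + W*W) - 12)) = W + (2*W)*(W + ((W² + W²) - 12)) = W + (2*W)*(W + (2*W² - 12)) = W + (2*W)*(W + (-12 + 2*W²)) = W + (2*W)*(-12 + W + 2*W²) = W + 2*W*(-12 + W + 2*W²))
(-14387 + C(191))*(4416 - 24343) = (-14387 + 191*(-23 + 2*191 + 4*191²))*(4416 - 24343) = (-14387 + 191*(-23 + 382 + 4*36481))*(-19927) = (-14387 + 191*(-23 + 382 + 145924))*(-19927) = (-14387 + 191*146283)*(-19927) = (-14387 + 27940053)*(-19927) = 27925666*(-19927) = -556474746382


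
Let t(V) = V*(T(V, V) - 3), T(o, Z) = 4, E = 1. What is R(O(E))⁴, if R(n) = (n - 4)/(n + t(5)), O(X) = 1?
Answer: 1/16 ≈ 0.062500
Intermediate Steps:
t(V) = V (t(V) = V*(4 - 3) = V*1 = V)
R(n) = (-4 + n)/(5 + n) (R(n) = (n - 4)/(n + 5) = (-4 + n)/(5 + n))
R(O(E))⁴ = ((-4 + 1)/(5 + 1))⁴ = (-3/6)⁴ = ((⅙)*(-3))⁴ = (-½)⁴ = 1/16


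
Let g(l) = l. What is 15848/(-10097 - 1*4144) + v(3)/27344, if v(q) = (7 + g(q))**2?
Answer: -107980903/97351476 ≈ -1.1092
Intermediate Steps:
v(q) = (7 + q)**2
15848/(-10097 - 1*4144) + v(3)/27344 = 15848/(-10097 - 1*4144) + (7 + 3)**2/27344 = 15848/(-10097 - 4144) + 10**2*(1/27344) = 15848/(-14241) + 100*(1/27344) = 15848*(-1/14241) + 25/6836 = -15848/14241 + 25/6836 = -107980903/97351476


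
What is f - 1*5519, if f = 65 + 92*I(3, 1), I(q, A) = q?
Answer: -5178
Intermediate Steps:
f = 341 (f = 65 + 92*3 = 65 + 276 = 341)
f - 1*5519 = 341 - 1*5519 = 341 - 5519 = -5178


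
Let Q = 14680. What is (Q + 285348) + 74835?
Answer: 374863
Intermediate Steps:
(Q + 285348) + 74835 = (14680 + 285348) + 74835 = 300028 + 74835 = 374863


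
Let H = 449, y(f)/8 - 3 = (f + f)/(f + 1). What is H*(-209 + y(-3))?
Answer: -72289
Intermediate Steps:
y(f) = 24 + 16*f/(1 + f) (y(f) = 24 + 8*((f + f)/(f + 1)) = 24 + 8*((2*f)/(1 + f)) = 24 + 8*(2*f/(1 + f)) = 24 + 16*f/(1 + f))
H*(-209 + y(-3)) = 449*(-209 + 8*(3 + 5*(-3))/(1 - 3)) = 449*(-209 + 8*(3 - 15)/(-2)) = 449*(-209 + 8*(-½)*(-12)) = 449*(-209 + 48) = 449*(-161) = -72289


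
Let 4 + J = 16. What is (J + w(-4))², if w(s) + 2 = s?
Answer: 36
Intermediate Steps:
J = 12 (J = -4 + 16 = 12)
w(s) = -2 + s
(J + w(-4))² = (12 + (-2 - 4))² = (12 - 6)² = 6² = 36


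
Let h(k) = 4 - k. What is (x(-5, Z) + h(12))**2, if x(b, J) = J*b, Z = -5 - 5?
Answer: 1764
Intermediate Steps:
Z = -10
(x(-5, Z) + h(12))**2 = (-10*(-5) + (4 - 1*12))**2 = (50 + (4 - 12))**2 = (50 - 8)**2 = 42**2 = 1764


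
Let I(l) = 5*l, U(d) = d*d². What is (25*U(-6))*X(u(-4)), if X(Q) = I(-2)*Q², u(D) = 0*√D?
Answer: 0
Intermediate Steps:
U(d) = d³
u(D) = 0
X(Q) = -10*Q² (X(Q) = (5*(-2))*Q² = -10*Q²)
(25*U(-6))*X(u(-4)) = (25*(-6)³)*(-10*0²) = (25*(-216))*(-10*0) = -5400*0 = 0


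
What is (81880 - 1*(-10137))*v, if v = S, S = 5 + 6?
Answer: 1012187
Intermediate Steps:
S = 11
v = 11
(81880 - 1*(-10137))*v = (81880 - 1*(-10137))*11 = (81880 + 10137)*11 = 92017*11 = 1012187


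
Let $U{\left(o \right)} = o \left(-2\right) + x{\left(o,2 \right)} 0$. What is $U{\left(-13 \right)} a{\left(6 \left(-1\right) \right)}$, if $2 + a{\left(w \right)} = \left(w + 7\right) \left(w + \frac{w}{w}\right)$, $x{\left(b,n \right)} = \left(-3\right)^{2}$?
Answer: $-182$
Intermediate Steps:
$x{\left(b,n \right)} = 9$
$U{\left(o \right)} = - 2 o$ ($U{\left(o \right)} = o \left(-2\right) + 9 \cdot 0 = - 2 o + 0 = - 2 o$)
$a{\left(w \right)} = -2 + \left(1 + w\right) \left(7 + w\right)$ ($a{\left(w \right)} = -2 + \left(w + 7\right) \left(w + \frac{w}{w}\right) = -2 + \left(7 + w\right) \left(w + 1\right) = -2 + \left(7 + w\right) \left(1 + w\right) = -2 + \left(1 + w\right) \left(7 + w\right)$)
$U{\left(-13 \right)} a{\left(6 \left(-1\right) \right)} = \left(-2\right) \left(-13\right) \left(5 + \left(6 \left(-1\right)\right)^{2} + 8 \cdot 6 \left(-1\right)\right) = 26 \left(5 + \left(-6\right)^{2} + 8 \left(-6\right)\right) = 26 \left(5 + 36 - 48\right) = 26 \left(-7\right) = -182$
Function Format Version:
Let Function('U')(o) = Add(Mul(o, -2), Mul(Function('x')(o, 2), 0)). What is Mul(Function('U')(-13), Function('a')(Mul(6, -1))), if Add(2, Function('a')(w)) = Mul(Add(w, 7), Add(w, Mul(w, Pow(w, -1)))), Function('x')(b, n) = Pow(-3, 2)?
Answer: -182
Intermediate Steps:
Function('x')(b, n) = 9
Function('U')(o) = Mul(-2, o) (Function('U')(o) = Add(Mul(o, -2), Mul(9, 0)) = Add(Mul(-2, o), 0) = Mul(-2, o))
Function('a')(w) = Add(-2, Mul(Add(1, w), Add(7, w))) (Function('a')(w) = Add(-2, Mul(Add(w, 7), Add(w, Mul(w, Pow(w, -1))))) = Add(-2, Mul(Add(7, w), Add(w, 1))) = Add(-2, Mul(Add(7, w), Add(1, w))) = Add(-2, Mul(Add(1, w), Add(7, w))))
Mul(Function('U')(-13), Function('a')(Mul(6, -1))) = Mul(Mul(-2, -13), Add(5, Pow(Mul(6, -1), 2), Mul(8, Mul(6, -1)))) = Mul(26, Add(5, Pow(-6, 2), Mul(8, -6))) = Mul(26, Add(5, 36, -48)) = Mul(26, -7) = -182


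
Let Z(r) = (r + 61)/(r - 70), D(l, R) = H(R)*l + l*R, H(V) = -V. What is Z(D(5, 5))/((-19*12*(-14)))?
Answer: -61/223440 ≈ -0.00027300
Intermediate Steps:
D(l, R) = 0 (D(l, R) = (-R)*l + l*R = -R*l + R*l = 0)
Z(r) = (61 + r)/(-70 + r)
Z(D(5, 5))/((-19*12*(-14))) = ((61 + 0)/(-70 + 0))/((-19*12*(-14))) = (61/(-70))/((-228*(-14))) = -1/70*61/3192 = -61/70*1/3192 = -61/223440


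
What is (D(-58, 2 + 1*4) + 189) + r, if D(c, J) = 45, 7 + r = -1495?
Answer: -1268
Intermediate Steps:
r = -1502 (r = -7 - 1495 = -1502)
(D(-58, 2 + 1*4) + 189) + r = (45 + 189) - 1502 = 234 - 1502 = -1268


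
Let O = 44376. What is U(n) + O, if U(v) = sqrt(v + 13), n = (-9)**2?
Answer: 44376 + sqrt(94) ≈ 44386.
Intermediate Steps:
n = 81
U(v) = sqrt(13 + v)
U(n) + O = sqrt(13 + 81) + 44376 = sqrt(94) + 44376 = 44376 + sqrt(94)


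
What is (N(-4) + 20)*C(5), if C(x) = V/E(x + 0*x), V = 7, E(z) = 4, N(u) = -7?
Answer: 91/4 ≈ 22.750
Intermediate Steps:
C(x) = 7/4
(N(-4) + 20)*C(5) = (-7 + 20)*(7/4) = 13*(7/4) = 91/4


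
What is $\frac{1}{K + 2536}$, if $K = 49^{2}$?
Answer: $\frac{1}{4937} \approx 0.00020255$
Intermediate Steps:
$K = 2401$
$\frac{1}{K + 2536} = \frac{1}{2401 + 2536} = \frac{1}{4937}$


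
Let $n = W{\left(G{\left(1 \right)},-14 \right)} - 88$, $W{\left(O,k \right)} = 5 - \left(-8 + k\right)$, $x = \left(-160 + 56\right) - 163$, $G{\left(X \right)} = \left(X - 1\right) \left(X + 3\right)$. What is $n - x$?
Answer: $206$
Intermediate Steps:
$G{\left(X \right)} = \left(-1 + X\right) \left(3 + X\right)$
$x = -267$ ($x = -104 - 163 = -267$)
$W{\left(O,k \right)} = 13 - k$
$n = -61$ ($n = \left(13 - -14\right) - 88 = \left(13 + 14\right) - 88 = 27 - 88 = -61$)
$n - x = -61 - -267 = -61 + 267 = 206$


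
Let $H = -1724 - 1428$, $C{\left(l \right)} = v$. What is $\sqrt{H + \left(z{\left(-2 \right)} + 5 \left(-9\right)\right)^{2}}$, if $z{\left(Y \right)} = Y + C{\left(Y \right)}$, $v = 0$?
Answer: $i \sqrt{943} \approx 30.708 i$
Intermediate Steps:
$C{\left(l \right)} = 0$
$z{\left(Y \right)} = Y$ ($z{\left(Y \right)} = Y + 0 = Y$)
$H = -3152$
$\sqrt{H + \left(z{\left(-2 \right)} + 5 \left(-9\right)\right)^{2}} = \sqrt{-3152 + \left(-2 + 5 \left(-9\right)\right)^{2}} = \sqrt{-3152 + \left(-2 - 45\right)^{2}} = \sqrt{-3152 + \left(-47\right)^{2}} = \sqrt{-3152 + 2209} = \sqrt{-943} = i \sqrt{943}$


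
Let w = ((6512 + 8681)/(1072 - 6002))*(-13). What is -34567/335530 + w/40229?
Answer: -900446593/8825639165 ≈ -0.10203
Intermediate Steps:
w = 197509/4930 (w = (15193/(-4930))*(-13) = (15193*(-1/4930))*(-13) = -15193/4930*(-13) = 197509/4930 ≈ 40.063)
-34567/335530 + w/40229 = -34567/335530 + (197509/4930)/40229 = -34567*1/335530 + (197509/4930)*(1/40229) = -2659/25810 + 197509/198328970 = -900446593/8825639165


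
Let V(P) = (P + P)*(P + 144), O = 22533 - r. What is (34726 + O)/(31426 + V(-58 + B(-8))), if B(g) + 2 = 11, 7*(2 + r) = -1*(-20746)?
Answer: 380081/154812 ≈ 2.4551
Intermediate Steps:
r = 20732/7 (r = -2 + (-1*(-20746))/7 = -2 + (⅐)*20746 = -2 + 20746/7 = 20732/7 ≈ 2961.7)
B(g) = 9 (B(g) = -2 + 11 = 9)
O = 136999/7 (O = 22533 - 1*20732/7 = 22533 - 20732/7 = 136999/7 ≈ 19571.)
V(P) = 2*P*(144 + P) (V(P) = (2*P)*(144 + P) = 2*P*(144 + P))
(34726 + O)/(31426 + V(-58 + B(-8))) = (34726 + 136999/7)/(31426 + 2*(-58 + 9)*(144 + (-58 + 9))) = 380081/(7*(31426 + 2*(-49)*(144 - 49))) = 380081/(7*(31426 + 2*(-49)*95)) = 380081/(7*(31426 - 9310)) = (380081/7)/22116 = (380081/7)*(1/22116) = 380081/154812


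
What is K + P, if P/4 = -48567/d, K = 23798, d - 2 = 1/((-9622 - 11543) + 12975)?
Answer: -1201267478/16379 ≈ -73342.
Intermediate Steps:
d = 16379/8190 (d = 2 + 1/((-9622 - 11543) + 12975) = 2 + 1/(-21165 + 12975) = 2 + 1/(-8190) = 2 - 1/8190 = 16379/8190 ≈ 1.9999)
P = -1591054920/16379 (P = 4*(-48567/16379/8190) = 4*(-48567*8190/16379) = 4*(-397763730/16379) = -1591054920/16379 ≈ -97140.)
K + P = 23798 - 1591054920/16379 = -1201267478/16379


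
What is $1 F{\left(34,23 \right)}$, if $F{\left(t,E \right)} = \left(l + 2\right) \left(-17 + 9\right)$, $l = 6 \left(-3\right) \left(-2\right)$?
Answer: $-304$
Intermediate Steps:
$l = 36$ ($l = \left(-18\right) \left(-2\right) = 36$)
$F{\left(t,E \right)} = -304$ ($F{\left(t,E \right)} = \left(36 + 2\right) \left(-17 + 9\right) = 38 \left(-8\right) = -304$)
$1 F{\left(34,23 \right)} = 1 \left(-304\right) = -304$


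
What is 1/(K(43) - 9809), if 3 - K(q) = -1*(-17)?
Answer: -1/9823 ≈ -0.00010180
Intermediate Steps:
K(q) = -14 (K(q) = 3 - (-1)*(-17) = 3 - 1*17 = 3 - 17 = -14)
1/(K(43) - 9809) = 1/(-14 - 9809) = 1/(-9823) = -1/9823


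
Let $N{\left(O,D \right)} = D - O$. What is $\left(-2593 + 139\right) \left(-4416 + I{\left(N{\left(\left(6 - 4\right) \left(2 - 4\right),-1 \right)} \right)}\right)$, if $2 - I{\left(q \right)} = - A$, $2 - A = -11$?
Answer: $10800054$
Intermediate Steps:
$A = 13$ ($A = 2 - -11 = 2 + 11 = 13$)
$I{\left(q \right)} = 15$ ($I{\left(q \right)} = 2 - \left(-1\right) 13 = 2 - -13 = 2 + 13 = 15$)
$\left(-2593 + 139\right) \left(-4416 + I{\left(N{\left(\left(6 - 4\right) \left(2 - 4\right),-1 \right)} \right)}\right) = \left(-2593 + 139\right) \left(-4416 + 15\right) = \left(-2454\right) \left(-4401\right) = 10800054$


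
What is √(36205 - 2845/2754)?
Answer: 5*√135599786/306 ≈ 190.27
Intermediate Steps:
√(36205 - 2845/2754) = √(99705725/2754) = 5*√135599786/306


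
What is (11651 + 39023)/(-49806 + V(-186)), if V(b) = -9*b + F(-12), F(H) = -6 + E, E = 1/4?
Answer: -202696/192551 ≈ -1.0527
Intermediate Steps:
E = 1/4 ≈ 0.25000
F(H) = -23/4 (F(H) = -6 + 1/4 = -23/4)
V(b) = -23/4 - 9*b (V(b) = -9*b - 23/4 = -23/4 - 9*b)
(11651 + 39023)/(-49806 + V(-186)) = (11651 + 39023)/(-49806 + (-23/4 - 9*(-186))) = 50674/(-49806 + (-23/4 + 1674)) = 50674/(-49806 + 6673/4) = 50674/(-192551/4) = 50674*(-4/192551) = -202696/192551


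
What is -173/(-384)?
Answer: 173/384 ≈ 0.45052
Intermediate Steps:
-173/(-384) = -1/384*(-173) = 173/384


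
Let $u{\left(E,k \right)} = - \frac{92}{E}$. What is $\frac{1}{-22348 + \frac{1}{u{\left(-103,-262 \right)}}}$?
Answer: $- \frac{92}{2055913} \approx -4.4749 \cdot 10^{-5}$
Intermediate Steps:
$\frac{1}{-22348 + \frac{1}{u{\left(-103,-262 \right)}}} = \frac{1}{-22348 + \frac{1}{\left(-92\right) \frac{1}{-103}}} = \frac{1}{-22348 + \frac{1}{\left(-92\right) \left(- \frac{1}{103}\right)}} = \frac{1}{-22348 + \frac{1}{\frac{92}{103}}} = \frac{1}{-22348 + \frac{103}{92}} = \frac{1}{- \frac{2055913}{92}} = - \frac{92}{2055913}$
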